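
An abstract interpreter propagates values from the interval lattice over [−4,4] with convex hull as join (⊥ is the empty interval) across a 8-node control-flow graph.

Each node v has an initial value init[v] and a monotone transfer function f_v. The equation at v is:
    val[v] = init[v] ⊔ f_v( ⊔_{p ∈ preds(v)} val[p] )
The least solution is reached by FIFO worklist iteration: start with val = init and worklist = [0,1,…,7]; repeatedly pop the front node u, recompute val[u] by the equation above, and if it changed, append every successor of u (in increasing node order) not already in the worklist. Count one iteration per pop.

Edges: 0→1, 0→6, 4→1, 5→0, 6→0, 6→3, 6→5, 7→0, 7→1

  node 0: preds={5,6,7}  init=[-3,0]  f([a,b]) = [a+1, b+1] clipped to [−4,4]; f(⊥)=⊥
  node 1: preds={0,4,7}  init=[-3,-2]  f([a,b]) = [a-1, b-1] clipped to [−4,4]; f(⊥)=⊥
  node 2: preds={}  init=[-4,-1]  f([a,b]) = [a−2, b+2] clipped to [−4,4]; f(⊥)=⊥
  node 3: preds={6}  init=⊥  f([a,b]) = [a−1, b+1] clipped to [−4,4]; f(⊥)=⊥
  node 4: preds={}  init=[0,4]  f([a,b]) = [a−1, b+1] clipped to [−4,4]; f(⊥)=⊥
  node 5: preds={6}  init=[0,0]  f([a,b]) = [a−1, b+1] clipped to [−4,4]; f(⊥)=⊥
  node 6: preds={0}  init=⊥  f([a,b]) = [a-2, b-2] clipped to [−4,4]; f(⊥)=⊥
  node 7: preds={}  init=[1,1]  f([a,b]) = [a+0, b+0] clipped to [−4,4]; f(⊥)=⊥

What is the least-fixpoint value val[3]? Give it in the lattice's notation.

Iteration log — 12 steps:
  step 1. node 0  ⊔preds=[0,1]  new=[-3,2]  old=[-3,0]  +wl: 
  step 2. node 1  ⊔preds=[-3,4]  new=[-4,3]  old=[-3,-2]  +wl: 
  step 3. node 2  ⊔preds=⊥  new=[-4,-1]  stable
  step 4. node 3  ⊔preds=⊥  new=⊥  stable
  step 5. node 4  ⊔preds=⊥  new=[0,4]  stable
  step 6. node 5  ⊔preds=⊥  new=[0,0]  stable
  step 7. node 6  ⊔preds=[-3,2]  new=[-4,0]  old=⊥  +wl: 0,3,5
  step 8. node 7  ⊔preds=⊥  new=[1,1]  stable
  step 9. node 0  ⊔preds=[-4,1]  new=[-3,2]  stable
  step 10. node 3  ⊔preds=[-4,0]  new=[-4,1]  old=⊥  +wl: 
  step 11. node 5  ⊔preds=[-4,0]  new=[-4,1]  old=[0,0]  +wl: 0
  step 12. node 0  ⊔preds=[-4,1]  new=[-3,2]  stable

Least fixpoint reached:
  node 0: [-3,2]
  node 1: [-4,3]
  node 2: [-4,-1]
  node 3: [-4,1]
  node 4: [0,4]
  node 5: [-4,1]
  node 6: [-4,0]
  node 7: [1,1]

[-4,1]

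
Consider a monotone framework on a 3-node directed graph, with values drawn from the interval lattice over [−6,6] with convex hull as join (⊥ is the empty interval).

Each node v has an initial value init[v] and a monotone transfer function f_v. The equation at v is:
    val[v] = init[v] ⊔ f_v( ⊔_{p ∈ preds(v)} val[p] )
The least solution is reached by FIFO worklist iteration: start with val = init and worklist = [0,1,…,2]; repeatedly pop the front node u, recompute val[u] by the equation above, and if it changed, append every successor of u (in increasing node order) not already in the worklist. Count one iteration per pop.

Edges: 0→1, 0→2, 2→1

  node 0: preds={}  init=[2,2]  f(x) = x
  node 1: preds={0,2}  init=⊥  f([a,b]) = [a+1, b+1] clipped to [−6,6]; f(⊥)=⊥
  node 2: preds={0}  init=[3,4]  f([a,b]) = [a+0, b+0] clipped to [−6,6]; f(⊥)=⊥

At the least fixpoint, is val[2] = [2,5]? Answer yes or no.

no

Iteration log — 4 steps:
  step 1. node 0  ⊔preds=⊥  new=[2,2]  stable
  step 2. node 1  ⊔preds=[2,4]  new=[3,5]  old=⊥  +wl: 
  step 3. node 2  ⊔preds=[2,2]  new=[2,4]  old=[3,4]  +wl: 1
  step 4. node 1  ⊔preds=[2,4]  new=[3,5]  stable

Least fixpoint reached:
  node 0: [2,2]
  node 1: [3,5]
  node 2: [2,4]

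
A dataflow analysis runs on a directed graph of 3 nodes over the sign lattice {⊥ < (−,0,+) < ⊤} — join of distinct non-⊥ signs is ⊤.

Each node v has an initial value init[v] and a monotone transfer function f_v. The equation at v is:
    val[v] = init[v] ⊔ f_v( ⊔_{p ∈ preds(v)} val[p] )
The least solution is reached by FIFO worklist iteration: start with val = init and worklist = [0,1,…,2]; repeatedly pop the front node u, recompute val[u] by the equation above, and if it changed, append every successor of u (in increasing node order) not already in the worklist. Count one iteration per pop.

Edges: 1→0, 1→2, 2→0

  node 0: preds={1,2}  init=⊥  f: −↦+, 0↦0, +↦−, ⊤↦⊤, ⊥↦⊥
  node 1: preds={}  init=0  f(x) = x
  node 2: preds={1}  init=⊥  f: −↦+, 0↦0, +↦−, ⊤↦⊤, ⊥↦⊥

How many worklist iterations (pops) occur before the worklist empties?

4

Worklist (4 pops):
  #1 pop 0: in=0 → 0 (was ⊥); enqueue []
  #2 pop 1: in=⊥ → 0 (no change)
  #3 pop 2: in=0 → 0 (was ⊥); enqueue [0]
  #4 pop 0: in=0 → 0 (no change)

Fixpoint:
  val[0] = 0
  val[1] = 0
  val[2] = 0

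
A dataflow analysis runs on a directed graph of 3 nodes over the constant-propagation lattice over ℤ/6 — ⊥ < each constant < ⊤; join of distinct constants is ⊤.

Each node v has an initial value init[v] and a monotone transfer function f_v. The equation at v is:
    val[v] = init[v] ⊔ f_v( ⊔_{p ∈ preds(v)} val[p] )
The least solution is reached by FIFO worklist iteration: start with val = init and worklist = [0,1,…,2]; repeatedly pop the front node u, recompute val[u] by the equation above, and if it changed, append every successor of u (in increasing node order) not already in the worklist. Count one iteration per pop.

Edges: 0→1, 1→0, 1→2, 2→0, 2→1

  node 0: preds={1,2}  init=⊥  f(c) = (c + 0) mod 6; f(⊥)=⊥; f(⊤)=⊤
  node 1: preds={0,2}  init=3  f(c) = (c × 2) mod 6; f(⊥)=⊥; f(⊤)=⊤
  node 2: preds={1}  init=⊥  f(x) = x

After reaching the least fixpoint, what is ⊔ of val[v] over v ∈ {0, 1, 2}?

⊤

Trace (5 dequeues):
  [1] u=0 | in 3 | out 3 | prev ⊥ | push {}
  [2] u=1 | in 3 | out ⊤ | prev 3 | push {0}
  [3] u=2 | in ⊤ | out ⊤ | prev ⊥ | push {1}
  [4] u=0 | in ⊤ | out ⊤ | prev 3 | push {}
  [5] u=1 | in ⊤ | out ⊤ | ==

Converged values:
  [0] ⊤
  [1] ⊤
  [2] ⊤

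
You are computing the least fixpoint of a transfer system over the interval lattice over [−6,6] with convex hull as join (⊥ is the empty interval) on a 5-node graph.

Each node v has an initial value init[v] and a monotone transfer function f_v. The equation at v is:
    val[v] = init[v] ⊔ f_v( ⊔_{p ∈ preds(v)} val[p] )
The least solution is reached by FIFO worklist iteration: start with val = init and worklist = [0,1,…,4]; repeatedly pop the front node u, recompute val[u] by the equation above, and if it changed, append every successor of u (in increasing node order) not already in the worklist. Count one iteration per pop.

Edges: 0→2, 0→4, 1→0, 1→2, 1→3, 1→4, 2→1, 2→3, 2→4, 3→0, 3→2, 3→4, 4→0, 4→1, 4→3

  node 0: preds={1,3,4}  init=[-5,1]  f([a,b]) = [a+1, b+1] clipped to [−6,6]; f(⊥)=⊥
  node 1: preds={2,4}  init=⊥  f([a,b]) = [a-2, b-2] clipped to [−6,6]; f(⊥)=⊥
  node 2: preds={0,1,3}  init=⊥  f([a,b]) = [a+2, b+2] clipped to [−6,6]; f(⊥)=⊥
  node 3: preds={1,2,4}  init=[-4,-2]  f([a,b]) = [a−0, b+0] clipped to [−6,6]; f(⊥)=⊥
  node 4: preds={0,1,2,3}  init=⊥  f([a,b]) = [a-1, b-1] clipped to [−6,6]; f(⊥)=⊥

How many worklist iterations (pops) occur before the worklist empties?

Worklist (15 pops):
  #1 pop 0: in=[-4,-2] → [-5,1] (no change)
  #2 pop 1: in=⊥ → ⊥ (no change)
  #3 pop 2: in=[-5,1] → [-3,3] (was ⊥); enqueue [1]
  #4 pop 3: in=[-3,3] → [-4,3] (was [-4,-2]); enqueue [0,2]
  #5 pop 4: in=[-5,3] → [-6,2] (was ⊥); enqueue [3]
  #6 pop 1: in=[-6,3] → [-6,1] (was ⊥); enqueue [4]
  #7 pop 0: in=[-6,3] → [-5,4] (was [-5,1]); enqueue []
  #8 pop 2: in=[-6,4] → [-4,6] (was [-3,3]); enqueue [1]
  #9 pop 3: in=[-6,6] → [-6,6] (was [-4,3]); enqueue [0,2]
  #10 pop 4: in=[-6,6] → [-6,5] (was [-6,2]); enqueue [3]
  #11 pop 1: in=[-6,6] → [-6,4] (was [-6,1]); enqueue [4]
  #12 pop 0: in=[-6,6] → [-5,6] (was [-5,4]); enqueue []
  #13 pop 2: in=[-6,6] → [-4,6] (no change)
  #14 pop 3: in=[-6,6] → [-6,6] (no change)
  #15 pop 4: in=[-6,6] → [-6,5] (no change)

Fixpoint:
  val[0] = [-5,6]
  val[1] = [-6,4]
  val[2] = [-4,6]
  val[3] = [-6,6]
  val[4] = [-6,5]

15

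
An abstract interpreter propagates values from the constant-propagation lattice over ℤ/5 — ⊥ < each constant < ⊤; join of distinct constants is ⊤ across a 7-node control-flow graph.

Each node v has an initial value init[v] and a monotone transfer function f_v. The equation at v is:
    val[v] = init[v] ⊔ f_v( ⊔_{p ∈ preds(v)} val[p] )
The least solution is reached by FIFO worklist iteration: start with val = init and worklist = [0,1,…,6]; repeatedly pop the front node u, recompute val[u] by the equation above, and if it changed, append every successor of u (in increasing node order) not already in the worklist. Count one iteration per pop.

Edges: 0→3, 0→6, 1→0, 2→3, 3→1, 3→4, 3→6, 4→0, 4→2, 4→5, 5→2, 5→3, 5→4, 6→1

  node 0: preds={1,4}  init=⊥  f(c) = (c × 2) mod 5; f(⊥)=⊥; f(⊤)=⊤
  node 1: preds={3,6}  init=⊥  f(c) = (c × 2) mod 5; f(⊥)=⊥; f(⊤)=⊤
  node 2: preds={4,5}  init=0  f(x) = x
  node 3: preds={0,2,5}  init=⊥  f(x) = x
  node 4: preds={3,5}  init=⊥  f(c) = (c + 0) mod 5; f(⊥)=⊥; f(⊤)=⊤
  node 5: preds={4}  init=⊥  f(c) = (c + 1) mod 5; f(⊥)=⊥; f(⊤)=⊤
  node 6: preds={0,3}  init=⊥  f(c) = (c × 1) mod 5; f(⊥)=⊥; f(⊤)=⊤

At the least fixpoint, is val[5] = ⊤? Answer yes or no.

Trace (21 dequeues):
  [1] u=0 | in ⊥ | out ⊥ | ==
  [2] u=1 | in ⊥ | out ⊥ | ==
  [3] u=2 | in ⊥ | out 0 | ==
  [4] u=3 | in 0 | out 0 | prev ⊥ | push {1}
  [5] u=4 | in 0 | out 0 | prev ⊥ | push {0,2}
  [6] u=5 | in 0 | out 1 | prev ⊥ | push {3,4}
  [7] u=6 | in 0 | out 0 | prev ⊥ | push {}
  [8] u=1 | in 0 | out 0 | prev ⊥ | push {}
  [9] u=0 | in 0 | out 0 | prev ⊥ | push {6}
  [10] u=2 | in ⊤ | out ⊤ | prev 0 | push {}
  [11] u=3 | in ⊤ | out ⊤ | prev 0 | push {1}
  [12] u=4 | in ⊤ | out ⊤ | prev 0 | push {0,2,5}
  [13] u=6 | in ⊤ | out ⊤ | prev 0 | push {}
  [14] u=1 | in ⊤ | out ⊤ | prev 0 | push {}
  [15] u=0 | in ⊤ | out ⊤ | prev 0 | push {3,6}
  [16] u=2 | in ⊤ | out ⊤ | ==
  [17] u=5 | in ⊤ | out ⊤ | prev 1 | push {2,4}
  [18] u=3 | in ⊤ | out ⊤ | ==
  [19] u=6 | in ⊤ | out ⊤ | ==
  [20] u=2 | in ⊤ | out ⊤ | ==
  [21] u=4 | in ⊤ | out ⊤ | ==

Converged values:
  [0] ⊤
  [1] ⊤
  [2] ⊤
  [3] ⊤
  [4] ⊤
  [5] ⊤
  [6] ⊤

yes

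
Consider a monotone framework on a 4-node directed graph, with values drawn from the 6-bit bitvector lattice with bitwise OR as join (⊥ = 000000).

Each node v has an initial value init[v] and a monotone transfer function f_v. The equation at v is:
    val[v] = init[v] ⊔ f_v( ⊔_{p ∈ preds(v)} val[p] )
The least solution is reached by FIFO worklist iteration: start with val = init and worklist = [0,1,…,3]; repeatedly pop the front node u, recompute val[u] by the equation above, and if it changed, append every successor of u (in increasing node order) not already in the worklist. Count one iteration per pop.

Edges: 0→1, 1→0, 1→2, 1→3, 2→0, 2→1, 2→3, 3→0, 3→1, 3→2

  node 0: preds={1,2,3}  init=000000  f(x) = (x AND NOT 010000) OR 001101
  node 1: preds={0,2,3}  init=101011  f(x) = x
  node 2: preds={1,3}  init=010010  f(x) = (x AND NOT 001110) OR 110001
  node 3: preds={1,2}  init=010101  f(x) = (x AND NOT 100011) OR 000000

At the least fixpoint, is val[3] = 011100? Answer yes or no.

Trace (7 dequeues):
  [1] u=0 | in 111111 | out 101111 | prev 000000 | push {}
  [2] u=1 | in 111111 | out 111111 | prev 101011 | push {0}
  [3] u=2 | in 111111 | out 110011 | prev 010010 | push {1}
  [4] u=3 | in 111111 | out 011101 | prev 010101 | push {2}
  [5] u=0 | in 111111 | out 101111 | ==
  [6] u=1 | in 111111 | out 111111 | ==
  [7] u=2 | in 111111 | out 110011 | ==

Converged values:
  [0] 101111
  [1] 111111
  [2] 110011
  [3] 011101

no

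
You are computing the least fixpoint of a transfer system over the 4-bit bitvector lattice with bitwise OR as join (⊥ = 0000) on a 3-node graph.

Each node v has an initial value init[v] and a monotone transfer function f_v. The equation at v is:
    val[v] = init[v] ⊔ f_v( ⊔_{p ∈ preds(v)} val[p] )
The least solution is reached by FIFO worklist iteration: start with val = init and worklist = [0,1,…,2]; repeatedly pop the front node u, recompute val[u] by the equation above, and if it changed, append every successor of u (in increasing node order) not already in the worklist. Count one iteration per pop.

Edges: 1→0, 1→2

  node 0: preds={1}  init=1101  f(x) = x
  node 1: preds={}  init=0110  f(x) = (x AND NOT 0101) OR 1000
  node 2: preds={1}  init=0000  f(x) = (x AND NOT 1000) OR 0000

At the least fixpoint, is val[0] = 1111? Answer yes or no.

yes

Worklist (4 pops):
  #1 pop 0: in=0110 → 1111 (was 1101); enqueue []
  #2 pop 1: in=0000 → 1110 (was 0110); enqueue [0]
  #3 pop 2: in=1110 → 0110 (was 0000); enqueue []
  #4 pop 0: in=1110 → 1111 (no change)

Fixpoint:
  val[0] = 1111
  val[1] = 1110
  val[2] = 0110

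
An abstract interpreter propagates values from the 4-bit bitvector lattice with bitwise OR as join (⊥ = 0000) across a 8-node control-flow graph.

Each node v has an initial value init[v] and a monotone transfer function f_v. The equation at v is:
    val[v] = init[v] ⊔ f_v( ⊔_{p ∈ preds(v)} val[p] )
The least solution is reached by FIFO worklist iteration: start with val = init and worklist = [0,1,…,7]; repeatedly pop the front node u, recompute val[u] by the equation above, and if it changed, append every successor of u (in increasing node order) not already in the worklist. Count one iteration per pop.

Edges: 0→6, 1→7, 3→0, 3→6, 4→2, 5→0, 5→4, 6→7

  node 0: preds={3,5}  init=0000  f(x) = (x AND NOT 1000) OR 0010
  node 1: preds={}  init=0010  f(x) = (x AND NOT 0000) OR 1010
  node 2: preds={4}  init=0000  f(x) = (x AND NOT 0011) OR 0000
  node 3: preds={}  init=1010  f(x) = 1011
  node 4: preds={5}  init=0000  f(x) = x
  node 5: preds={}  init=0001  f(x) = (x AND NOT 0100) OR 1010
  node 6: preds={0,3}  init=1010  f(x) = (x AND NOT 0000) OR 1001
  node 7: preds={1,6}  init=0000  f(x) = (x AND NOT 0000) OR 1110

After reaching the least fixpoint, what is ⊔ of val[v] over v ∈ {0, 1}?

1011

Trace (12 dequeues):
  [1] u=0 | in 1011 | out 0011 | prev 0000 | push {}
  [2] u=1 | in 0000 | out 1010 | prev 0010 | push {}
  [3] u=2 | in 0000 | out 0000 | ==
  [4] u=3 | in 0000 | out 1011 | prev 1010 | push {0}
  [5] u=4 | in 0001 | out 0001 | prev 0000 | push {2}
  [6] u=5 | in 0000 | out 1011 | prev 0001 | push {4}
  [7] u=6 | in 1011 | out 1011 | prev 1010 | push {}
  [8] u=7 | in 1011 | out 1111 | prev 0000 | push {}
  [9] u=0 | in 1011 | out 0011 | ==
  [10] u=2 | in 0001 | out 0000 | ==
  [11] u=4 | in 1011 | out 1011 | prev 0001 | push {2}
  [12] u=2 | in 1011 | out 1000 | prev 0000 | push {}

Converged values:
  [0] 0011
  [1] 1010
  [2] 1000
  [3] 1011
  [4] 1011
  [5] 1011
  [6] 1011
  [7] 1111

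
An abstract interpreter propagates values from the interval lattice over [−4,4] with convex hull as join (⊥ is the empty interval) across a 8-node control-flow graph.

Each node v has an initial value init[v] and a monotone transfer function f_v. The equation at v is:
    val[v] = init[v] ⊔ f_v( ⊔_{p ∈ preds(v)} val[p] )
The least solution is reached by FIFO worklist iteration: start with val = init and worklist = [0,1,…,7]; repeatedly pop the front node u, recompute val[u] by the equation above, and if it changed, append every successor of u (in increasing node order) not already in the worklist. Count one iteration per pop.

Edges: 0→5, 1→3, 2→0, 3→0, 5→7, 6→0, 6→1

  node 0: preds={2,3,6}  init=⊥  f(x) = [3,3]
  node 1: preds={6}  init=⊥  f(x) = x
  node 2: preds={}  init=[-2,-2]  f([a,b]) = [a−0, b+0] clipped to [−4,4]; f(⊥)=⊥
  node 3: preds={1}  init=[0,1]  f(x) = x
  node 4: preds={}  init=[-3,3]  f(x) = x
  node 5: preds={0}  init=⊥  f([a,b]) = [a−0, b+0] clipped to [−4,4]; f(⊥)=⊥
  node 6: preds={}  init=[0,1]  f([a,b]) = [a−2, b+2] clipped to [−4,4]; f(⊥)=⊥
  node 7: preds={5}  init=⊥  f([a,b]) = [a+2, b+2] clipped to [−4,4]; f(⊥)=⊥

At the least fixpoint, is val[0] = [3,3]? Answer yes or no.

Worklist (8 pops):
  #1 pop 0: in=[-2,1] → [3,3] (was ⊥); enqueue []
  #2 pop 1: in=[0,1] → [0,1] (was ⊥); enqueue []
  #3 pop 2: in=⊥ → [-2,-2] (no change)
  #4 pop 3: in=[0,1] → [0,1] (no change)
  #5 pop 4: in=⊥ → [-3,3] (no change)
  #6 pop 5: in=[3,3] → [3,3] (was ⊥); enqueue []
  #7 pop 6: in=⊥ → [0,1] (no change)
  #8 pop 7: in=[3,3] → [4,4] (was ⊥); enqueue []

Fixpoint:
  val[0] = [3,3]
  val[1] = [0,1]
  val[2] = [-2,-2]
  val[3] = [0,1]
  val[4] = [-3,3]
  val[5] = [3,3]
  val[6] = [0,1]
  val[7] = [4,4]

yes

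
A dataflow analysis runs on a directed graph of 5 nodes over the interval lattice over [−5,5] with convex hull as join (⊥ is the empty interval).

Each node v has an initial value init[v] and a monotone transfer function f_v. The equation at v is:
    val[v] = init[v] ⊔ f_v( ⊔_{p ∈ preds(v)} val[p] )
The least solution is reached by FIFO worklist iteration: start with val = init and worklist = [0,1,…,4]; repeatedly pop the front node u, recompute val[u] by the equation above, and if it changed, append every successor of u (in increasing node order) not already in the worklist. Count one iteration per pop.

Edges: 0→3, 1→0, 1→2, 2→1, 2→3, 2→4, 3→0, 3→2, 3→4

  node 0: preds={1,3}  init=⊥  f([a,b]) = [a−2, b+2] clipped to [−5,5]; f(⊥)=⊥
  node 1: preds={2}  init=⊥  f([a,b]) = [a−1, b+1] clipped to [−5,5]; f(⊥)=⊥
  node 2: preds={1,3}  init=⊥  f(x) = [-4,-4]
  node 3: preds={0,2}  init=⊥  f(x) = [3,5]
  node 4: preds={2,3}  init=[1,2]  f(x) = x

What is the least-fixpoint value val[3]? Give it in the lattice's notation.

Worklist (9 pops):
  #1 pop 0: in=⊥ → ⊥ (no change)
  #2 pop 1: in=⊥ → ⊥ (no change)
  #3 pop 2: in=⊥ → [-4,-4] (was ⊥); enqueue [1]
  #4 pop 3: in=[-4,-4] → [3,5] (was ⊥); enqueue [0,2]
  #5 pop 4: in=[-4,5] → [-4,5] (was [1,2]); enqueue []
  #6 pop 1: in=[-4,-4] → [-5,-3] (was ⊥); enqueue []
  #7 pop 0: in=[-5,5] → [-5,5] (was ⊥); enqueue [3]
  #8 pop 2: in=[-5,5] → [-4,-4] (no change)
  #9 pop 3: in=[-5,5] → [3,5] (no change)

Fixpoint:
  val[0] = [-5,5]
  val[1] = [-5,-3]
  val[2] = [-4,-4]
  val[3] = [3,5]
  val[4] = [-4,5]

[3,5]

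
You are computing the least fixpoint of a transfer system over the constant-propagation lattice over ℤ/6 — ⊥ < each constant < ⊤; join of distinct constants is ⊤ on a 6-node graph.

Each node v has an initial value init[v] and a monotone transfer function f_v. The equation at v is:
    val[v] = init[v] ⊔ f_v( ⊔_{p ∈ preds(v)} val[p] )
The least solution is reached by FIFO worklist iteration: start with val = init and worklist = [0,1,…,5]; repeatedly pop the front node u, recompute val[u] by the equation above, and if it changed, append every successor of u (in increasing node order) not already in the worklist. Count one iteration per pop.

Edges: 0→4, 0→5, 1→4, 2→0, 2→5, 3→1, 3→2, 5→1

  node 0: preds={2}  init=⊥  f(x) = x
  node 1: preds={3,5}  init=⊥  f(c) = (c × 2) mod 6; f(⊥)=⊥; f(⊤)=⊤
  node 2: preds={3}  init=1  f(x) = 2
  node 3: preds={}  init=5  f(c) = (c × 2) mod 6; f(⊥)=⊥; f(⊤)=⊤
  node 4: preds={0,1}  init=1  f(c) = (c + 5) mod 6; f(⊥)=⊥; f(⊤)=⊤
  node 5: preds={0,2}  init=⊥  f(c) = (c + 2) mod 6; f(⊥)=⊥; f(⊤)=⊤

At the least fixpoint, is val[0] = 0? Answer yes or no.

no

Iteration log — 10 steps:
  step 1. node 0  ⊔preds=1  new=1  old=⊥  +wl: 
  step 2. node 1  ⊔preds=5  new=4  old=⊥  +wl: 
  step 3. node 2  ⊔preds=5  new=⊤  old=1  +wl: 0
  step 4. node 3  ⊔preds=⊥  new=5  stable
  step 5. node 4  ⊔preds=⊤  new=⊤  old=1  +wl: 
  step 6. node 5  ⊔preds=⊤  new=⊤  old=⊥  +wl: 1
  step 7. node 0  ⊔preds=⊤  new=⊤  old=1  +wl: 4,5
  step 8. node 1  ⊔preds=⊤  new=⊤  old=4  +wl: 
  step 9. node 4  ⊔preds=⊤  new=⊤  stable
  step 10. node 5  ⊔preds=⊤  new=⊤  stable

Least fixpoint reached:
  node 0: ⊤
  node 1: ⊤
  node 2: ⊤
  node 3: 5
  node 4: ⊤
  node 5: ⊤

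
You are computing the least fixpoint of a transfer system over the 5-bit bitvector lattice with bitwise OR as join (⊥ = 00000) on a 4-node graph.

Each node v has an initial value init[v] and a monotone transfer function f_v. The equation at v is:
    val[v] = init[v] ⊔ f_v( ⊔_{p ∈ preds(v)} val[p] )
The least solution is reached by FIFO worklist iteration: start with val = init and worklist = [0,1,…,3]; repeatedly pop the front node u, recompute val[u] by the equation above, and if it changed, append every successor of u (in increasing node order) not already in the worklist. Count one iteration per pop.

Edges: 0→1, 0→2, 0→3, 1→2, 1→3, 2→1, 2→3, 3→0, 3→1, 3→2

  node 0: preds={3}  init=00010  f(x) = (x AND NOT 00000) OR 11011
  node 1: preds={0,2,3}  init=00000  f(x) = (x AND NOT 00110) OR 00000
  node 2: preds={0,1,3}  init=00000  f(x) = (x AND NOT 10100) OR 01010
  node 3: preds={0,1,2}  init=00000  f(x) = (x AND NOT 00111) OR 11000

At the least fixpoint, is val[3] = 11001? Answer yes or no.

no

Trace (7 dequeues):
  [1] u=0 | in 00000 | out 11011 | prev 00010 | push {}
  [2] u=1 | in 11011 | out 11001 | prev 00000 | push {}
  [3] u=2 | in 11011 | out 01011 | prev 00000 | push {1}
  [4] u=3 | in 11011 | out 11000 | prev 00000 | push {0,2}
  [5] u=1 | in 11011 | out 11001 | ==
  [6] u=0 | in 11000 | out 11011 | ==
  [7] u=2 | in 11011 | out 01011 | ==

Converged values:
  [0] 11011
  [1] 11001
  [2] 01011
  [3] 11000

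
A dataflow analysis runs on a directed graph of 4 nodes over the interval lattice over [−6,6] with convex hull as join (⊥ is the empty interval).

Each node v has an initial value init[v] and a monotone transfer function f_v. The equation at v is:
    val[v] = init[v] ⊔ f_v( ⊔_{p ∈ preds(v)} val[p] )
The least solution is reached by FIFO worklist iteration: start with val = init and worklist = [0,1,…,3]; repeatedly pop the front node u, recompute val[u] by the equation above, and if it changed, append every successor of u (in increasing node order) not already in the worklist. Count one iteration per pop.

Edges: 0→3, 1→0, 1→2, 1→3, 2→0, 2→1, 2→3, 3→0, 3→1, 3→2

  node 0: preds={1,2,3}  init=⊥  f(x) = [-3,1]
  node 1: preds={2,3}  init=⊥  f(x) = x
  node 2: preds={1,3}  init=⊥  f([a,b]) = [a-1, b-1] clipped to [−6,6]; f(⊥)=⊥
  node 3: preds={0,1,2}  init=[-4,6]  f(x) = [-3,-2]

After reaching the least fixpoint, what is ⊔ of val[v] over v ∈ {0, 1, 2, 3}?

Worklist (14 pops):
  #1 pop 0: in=[-4,6] → [-3,1] (was ⊥); enqueue []
  #2 pop 1: in=[-4,6] → [-4,6] (was ⊥); enqueue [0]
  #3 pop 2: in=[-4,6] → [-5,5] (was ⊥); enqueue [1]
  #4 pop 3: in=[-5,6] → [-4,6] (no change)
  #5 pop 0: in=[-5,6] → [-3,1] (no change)
  #6 pop 1: in=[-5,6] → [-5,6] (was [-4,6]); enqueue [0,2,3]
  #7 pop 0: in=[-5,6] → [-3,1] (no change)
  #8 pop 2: in=[-5,6] → [-6,5] (was [-5,5]); enqueue [0,1]
  #9 pop 3: in=[-6,6] → [-4,6] (no change)
  #10 pop 0: in=[-6,6] → [-3,1] (no change)
  #11 pop 1: in=[-6,6] → [-6,6] (was [-5,6]); enqueue [0,2,3]
  #12 pop 0: in=[-6,6] → [-3,1] (no change)
  #13 pop 2: in=[-6,6] → [-6,5] (no change)
  #14 pop 3: in=[-6,6] → [-4,6] (no change)

Fixpoint:
  val[0] = [-3,1]
  val[1] = [-6,6]
  val[2] = [-6,5]
  val[3] = [-4,6]

[-6,6]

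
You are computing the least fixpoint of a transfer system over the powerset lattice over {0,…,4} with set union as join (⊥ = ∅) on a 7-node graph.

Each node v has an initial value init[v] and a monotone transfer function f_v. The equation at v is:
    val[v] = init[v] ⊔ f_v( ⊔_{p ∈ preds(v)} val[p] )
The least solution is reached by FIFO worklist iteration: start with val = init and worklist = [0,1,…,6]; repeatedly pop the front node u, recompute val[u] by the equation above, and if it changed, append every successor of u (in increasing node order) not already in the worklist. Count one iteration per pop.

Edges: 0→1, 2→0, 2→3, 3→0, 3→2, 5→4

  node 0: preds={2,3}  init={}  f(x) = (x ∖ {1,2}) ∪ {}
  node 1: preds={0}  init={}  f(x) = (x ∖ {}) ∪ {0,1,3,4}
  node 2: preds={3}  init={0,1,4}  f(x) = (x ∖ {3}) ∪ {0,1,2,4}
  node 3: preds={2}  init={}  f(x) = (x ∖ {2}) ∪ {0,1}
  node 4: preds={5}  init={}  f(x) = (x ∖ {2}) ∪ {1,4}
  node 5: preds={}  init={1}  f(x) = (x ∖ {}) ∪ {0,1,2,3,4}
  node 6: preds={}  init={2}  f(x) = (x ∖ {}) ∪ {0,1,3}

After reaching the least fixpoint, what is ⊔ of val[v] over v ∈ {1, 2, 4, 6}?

{0,1,2,3,4}

Iteration log — 10 steps:
  step 1. node 0  ⊔preds={0,1,4}  new={0,4}  old={}  +wl: 
  step 2. node 1  ⊔preds={0,4}  new={0,1,3,4}  old={}  +wl: 
  step 3. node 2  ⊔preds={}  new={0,1,2,4}  old={0,1,4}  +wl: 0
  step 4. node 3  ⊔preds={0,1,2,4}  new={0,1,4}  old={}  +wl: 2
  step 5. node 4  ⊔preds={1}  new={1,4}  old={}  +wl: 
  step 6. node 5  ⊔preds={}  new={0,1,2,3,4}  old={1}  +wl: 4
  step 7. node 6  ⊔preds={}  new={0,1,2,3}  old={2}  +wl: 
  step 8. node 0  ⊔preds={0,1,2,4}  new={0,4}  stable
  step 9. node 2  ⊔preds={0,1,4}  new={0,1,2,4}  stable
  step 10. node 4  ⊔preds={0,1,2,3,4}  new={0,1,3,4}  old={1,4}  +wl: 

Least fixpoint reached:
  node 0: {0,4}
  node 1: {0,1,3,4}
  node 2: {0,1,2,4}
  node 3: {0,1,4}
  node 4: {0,1,3,4}
  node 5: {0,1,2,3,4}
  node 6: {0,1,2,3}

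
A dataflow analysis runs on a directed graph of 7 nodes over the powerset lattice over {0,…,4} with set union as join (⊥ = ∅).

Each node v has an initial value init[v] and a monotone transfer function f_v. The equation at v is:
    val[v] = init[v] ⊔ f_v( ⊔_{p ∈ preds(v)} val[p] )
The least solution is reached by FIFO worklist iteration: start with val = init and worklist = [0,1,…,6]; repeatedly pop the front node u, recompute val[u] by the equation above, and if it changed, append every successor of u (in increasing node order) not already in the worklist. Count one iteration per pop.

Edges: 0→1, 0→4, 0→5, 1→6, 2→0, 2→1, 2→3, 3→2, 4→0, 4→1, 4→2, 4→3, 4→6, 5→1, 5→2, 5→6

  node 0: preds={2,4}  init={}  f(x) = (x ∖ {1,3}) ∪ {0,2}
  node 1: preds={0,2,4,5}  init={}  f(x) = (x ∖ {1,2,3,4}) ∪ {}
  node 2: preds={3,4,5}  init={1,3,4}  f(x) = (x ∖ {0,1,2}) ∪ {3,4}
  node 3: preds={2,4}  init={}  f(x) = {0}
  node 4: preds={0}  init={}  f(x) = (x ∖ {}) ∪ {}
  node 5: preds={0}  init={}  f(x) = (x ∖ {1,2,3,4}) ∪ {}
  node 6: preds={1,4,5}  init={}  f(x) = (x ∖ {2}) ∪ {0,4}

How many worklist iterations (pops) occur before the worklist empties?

11

Trace (11 dequeues):
  [1] u=0 | in {1,3,4} | out {0,2,4} | prev {} | push {}
  [2] u=1 | in {0,1,2,3,4} | out {0} | prev {} | push {}
  [3] u=2 | in {} | out {1,3,4} | ==
  [4] u=3 | in {1,3,4} | out {0} | prev {} | push {2}
  [5] u=4 | in {0,2,4} | out {0,2,4} | prev {} | push {0,1,3}
  [6] u=5 | in {0,2,4} | out {0} | prev {} | push {}
  [7] u=6 | in {0,2,4} | out {0,4} | prev {} | push {}
  [8] u=2 | in {0,2,4} | out {1,3,4} | ==
  [9] u=0 | in {0,1,2,3,4} | out {0,2,4} | ==
  [10] u=1 | in {0,1,2,3,4} | out {0} | ==
  [11] u=3 | in {0,1,2,3,4} | out {0} | ==

Converged values:
  [0] {0,2,4}
  [1] {0}
  [2] {1,3,4}
  [3] {0}
  [4] {0,2,4}
  [5] {0}
  [6] {0,4}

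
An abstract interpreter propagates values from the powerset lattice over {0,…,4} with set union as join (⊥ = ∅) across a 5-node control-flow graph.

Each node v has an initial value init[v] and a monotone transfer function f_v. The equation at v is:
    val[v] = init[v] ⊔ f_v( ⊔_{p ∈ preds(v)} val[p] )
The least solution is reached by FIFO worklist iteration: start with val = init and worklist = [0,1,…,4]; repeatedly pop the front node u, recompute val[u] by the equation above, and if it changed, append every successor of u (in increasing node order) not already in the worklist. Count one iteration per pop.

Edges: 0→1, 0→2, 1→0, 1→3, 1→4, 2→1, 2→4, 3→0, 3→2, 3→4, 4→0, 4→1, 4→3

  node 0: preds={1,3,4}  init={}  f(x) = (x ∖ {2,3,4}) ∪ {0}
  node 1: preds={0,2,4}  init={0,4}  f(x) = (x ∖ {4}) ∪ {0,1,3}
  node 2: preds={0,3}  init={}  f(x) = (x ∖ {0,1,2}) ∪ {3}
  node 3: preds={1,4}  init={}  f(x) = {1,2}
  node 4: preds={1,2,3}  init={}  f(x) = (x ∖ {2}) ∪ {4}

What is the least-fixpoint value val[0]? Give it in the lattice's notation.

Worklist (9 pops):
  #1 pop 0: in={0,4} → {0} (was {}); enqueue []
  #2 pop 1: in={0} → {0,1,3,4} (was {0,4}); enqueue [0]
  #3 pop 2: in={0} → {3} (was {}); enqueue [1]
  #4 pop 3: in={0,1,3,4} → {1,2} (was {}); enqueue [2]
  #5 pop 4: in={0,1,2,3,4} → {0,1,3,4} (was {}); enqueue [3]
  #6 pop 0: in={0,1,2,3,4} → {0,1} (was {0}); enqueue []
  #7 pop 1: in={0,1,3,4} → {0,1,3,4} (no change)
  #8 pop 2: in={0,1,2} → {3} (no change)
  #9 pop 3: in={0,1,3,4} → {1,2} (no change)

Fixpoint:
  val[0] = {0,1}
  val[1] = {0,1,3,4}
  val[2] = {3}
  val[3] = {1,2}
  val[4] = {0,1,3,4}

{0,1}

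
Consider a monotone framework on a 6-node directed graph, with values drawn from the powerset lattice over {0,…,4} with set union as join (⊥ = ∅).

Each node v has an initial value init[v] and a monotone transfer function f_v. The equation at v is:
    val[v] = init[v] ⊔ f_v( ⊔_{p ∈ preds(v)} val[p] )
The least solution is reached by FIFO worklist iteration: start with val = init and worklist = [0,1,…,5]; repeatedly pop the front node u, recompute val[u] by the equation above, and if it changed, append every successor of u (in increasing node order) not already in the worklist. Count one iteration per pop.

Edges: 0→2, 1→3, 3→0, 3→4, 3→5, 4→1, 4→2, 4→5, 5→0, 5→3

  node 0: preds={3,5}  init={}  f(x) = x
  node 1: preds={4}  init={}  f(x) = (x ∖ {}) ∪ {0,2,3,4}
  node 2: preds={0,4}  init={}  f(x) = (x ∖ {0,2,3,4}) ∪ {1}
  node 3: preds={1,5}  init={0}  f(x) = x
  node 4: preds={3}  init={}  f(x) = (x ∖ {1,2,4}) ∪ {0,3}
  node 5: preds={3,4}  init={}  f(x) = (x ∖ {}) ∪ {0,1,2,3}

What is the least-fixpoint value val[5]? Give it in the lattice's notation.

Worklist (13 pops):
  #1 pop 0: in={0} → {0} (was {}); enqueue []
  #2 pop 1: in={} → {0,2,3,4} (was {}); enqueue []
  #3 pop 2: in={0} → {1} (was {}); enqueue []
  #4 pop 3: in={0,2,3,4} → {0,2,3,4} (was {0}); enqueue [0]
  #5 pop 4: in={0,2,3,4} → {0,3} (was {}); enqueue [1,2]
  #6 pop 5: in={0,2,3,4} → {0,1,2,3,4} (was {}); enqueue [3]
  #7 pop 0: in={0,1,2,3,4} → {0,1,2,3,4} (was {0}); enqueue []
  #8 pop 1: in={0,3} → {0,2,3,4} (no change)
  #9 pop 2: in={0,1,2,3,4} → {1} (no change)
  #10 pop 3: in={0,1,2,3,4} → {0,1,2,3,4} (was {0,2,3,4}); enqueue [0,4,5]
  #11 pop 0: in={0,1,2,3,4} → {0,1,2,3,4} (no change)
  #12 pop 4: in={0,1,2,3,4} → {0,3} (no change)
  #13 pop 5: in={0,1,2,3,4} → {0,1,2,3,4} (no change)

Fixpoint:
  val[0] = {0,1,2,3,4}
  val[1] = {0,2,3,4}
  val[2] = {1}
  val[3] = {0,1,2,3,4}
  val[4] = {0,3}
  val[5] = {0,1,2,3,4}

{0,1,2,3,4}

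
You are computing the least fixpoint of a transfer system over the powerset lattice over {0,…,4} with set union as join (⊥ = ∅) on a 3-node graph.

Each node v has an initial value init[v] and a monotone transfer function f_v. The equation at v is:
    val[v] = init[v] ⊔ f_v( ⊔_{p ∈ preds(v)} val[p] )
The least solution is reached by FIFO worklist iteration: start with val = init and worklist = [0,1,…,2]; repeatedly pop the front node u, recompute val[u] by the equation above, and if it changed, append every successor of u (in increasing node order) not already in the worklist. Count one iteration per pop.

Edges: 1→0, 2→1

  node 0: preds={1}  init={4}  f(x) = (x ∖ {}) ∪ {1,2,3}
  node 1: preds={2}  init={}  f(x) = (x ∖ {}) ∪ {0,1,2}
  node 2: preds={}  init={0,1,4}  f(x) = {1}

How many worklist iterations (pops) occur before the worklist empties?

4

Worklist (4 pops):
  #1 pop 0: in={} → {1,2,3,4} (was {4}); enqueue []
  #2 pop 1: in={0,1,4} → {0,1,2,4} (was {}); enqueue [0]
  #3 pop 2: in={} → {0,1,4} (no change)
  #4 pop 0: in={0,1,2,4} → {0,1,2,3,4} (was {1,2,3,4}); enqueue []

Fixpoint:
  val[0] = {0,1,2,3,4}
  val[1] = {0,1,2,4}
  val[2] = {0,1,4}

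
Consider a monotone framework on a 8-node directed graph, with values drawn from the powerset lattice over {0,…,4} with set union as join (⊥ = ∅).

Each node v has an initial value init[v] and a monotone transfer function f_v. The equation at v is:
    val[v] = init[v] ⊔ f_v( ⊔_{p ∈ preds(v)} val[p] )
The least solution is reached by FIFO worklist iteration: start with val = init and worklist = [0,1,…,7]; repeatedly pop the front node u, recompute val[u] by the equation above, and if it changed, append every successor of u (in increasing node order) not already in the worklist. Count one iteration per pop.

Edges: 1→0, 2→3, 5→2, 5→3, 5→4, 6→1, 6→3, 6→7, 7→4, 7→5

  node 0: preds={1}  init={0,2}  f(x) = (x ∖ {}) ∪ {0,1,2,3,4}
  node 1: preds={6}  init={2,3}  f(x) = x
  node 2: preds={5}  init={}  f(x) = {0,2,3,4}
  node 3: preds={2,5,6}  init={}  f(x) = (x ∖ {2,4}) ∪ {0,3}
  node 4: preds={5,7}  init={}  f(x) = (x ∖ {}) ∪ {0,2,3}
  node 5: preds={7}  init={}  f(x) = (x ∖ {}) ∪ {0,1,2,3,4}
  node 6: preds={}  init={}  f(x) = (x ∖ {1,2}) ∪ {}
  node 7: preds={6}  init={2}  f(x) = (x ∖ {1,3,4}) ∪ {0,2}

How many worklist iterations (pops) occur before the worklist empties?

Trace (12 dequeues):
  [1] u=0 | in {2,3} | out {0,1,2,3,4} | prev {0,2} | push {}
  [2] u=1 | in {} | out {2,3} | ==
  [3] u=2 | in {} | out {0,2,3,4} | prev {} | push {}
  [4] u=3 | in {0,2,3,4} | out {0,3} | prev {} | push {}
  [5] u=4 | in {2} | out {0,2,3} | prev {} | push {}
  [6] u=5 | in {2} | out {0,1,2,3,4} | prev {} | push {2,3,4}
  [7] u=6 | in {} | out {} | ==
  [8] u=7 | in {} | out {0,2} | prev {2} | push {5}
  [9] u=2 | in {0,1,2,3,4} | out {0,2,3,4} | ==
  [10] u=3 | in {0,1,2,3,4} | out {0,1,3} | prev {0,3} | push {}
  [11] u=4 | in {0,1,2,3,4} | out {0,1,2,3,4} | prev {0,2,3} | push {}
  [12] u=5 | in {0,2} | out {0,1,2,3,4} | ==

Converged values:
  [0] {0,1,2,3,4}
  [1] {2,3}
  [2] {0,2,3,4}
  [3] {0,1,3}
  [4] {0,1,2,3,4}
  [5] {0,1,2,3,4}
  [6] {}
  [7] {0,2}

12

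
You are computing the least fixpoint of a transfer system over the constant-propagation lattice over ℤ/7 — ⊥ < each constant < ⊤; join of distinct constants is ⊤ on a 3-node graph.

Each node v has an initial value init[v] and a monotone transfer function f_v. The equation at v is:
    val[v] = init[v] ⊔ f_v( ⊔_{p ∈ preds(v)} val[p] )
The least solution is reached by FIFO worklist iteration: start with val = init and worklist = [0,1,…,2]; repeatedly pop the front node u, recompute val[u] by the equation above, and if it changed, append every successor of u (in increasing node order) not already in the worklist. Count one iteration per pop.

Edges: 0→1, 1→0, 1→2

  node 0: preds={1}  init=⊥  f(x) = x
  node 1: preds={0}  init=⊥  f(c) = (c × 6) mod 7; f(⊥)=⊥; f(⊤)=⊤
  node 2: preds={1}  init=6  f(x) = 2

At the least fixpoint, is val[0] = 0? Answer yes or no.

Worklist (3 pops):
  #1 pop 0: in=⊥ → ⊥ (no change)
  #2 pop 1: in=⊥ → ⊥ (no change)
  #3 pop 2: in=⊥ → ⊤ (was 6); enqueue []

Fixpoint:
  val[0] = ⊥
  val[1] = ⊥
  val[2] = ⊤

no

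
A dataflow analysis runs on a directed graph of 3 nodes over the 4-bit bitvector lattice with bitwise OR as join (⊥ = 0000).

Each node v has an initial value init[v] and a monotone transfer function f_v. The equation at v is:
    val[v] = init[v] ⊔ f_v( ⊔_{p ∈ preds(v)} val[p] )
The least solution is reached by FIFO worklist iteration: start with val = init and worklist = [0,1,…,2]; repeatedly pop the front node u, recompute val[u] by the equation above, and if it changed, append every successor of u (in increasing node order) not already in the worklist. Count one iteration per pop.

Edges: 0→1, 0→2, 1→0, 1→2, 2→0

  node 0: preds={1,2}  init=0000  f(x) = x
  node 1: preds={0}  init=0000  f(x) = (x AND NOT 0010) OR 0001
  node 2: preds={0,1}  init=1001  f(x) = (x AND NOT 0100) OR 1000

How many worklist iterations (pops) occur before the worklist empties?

4

Iteration log — 4 steps:
  step 1. node 0  ⊔preds=1001  new=1001  old=0000  +wl: 
  step 2. node 1  ⊔preds=1001  new=1001  old=0000  +wl: 0
  step 3. node 2  ⊔preds=1001  new=1001  stable
  step 4. node 0  ⊔preds=1001  new=1001  stable

Least fixpoint reached:
  node 0: 1001
  node 1: 1001
  node 2: 1001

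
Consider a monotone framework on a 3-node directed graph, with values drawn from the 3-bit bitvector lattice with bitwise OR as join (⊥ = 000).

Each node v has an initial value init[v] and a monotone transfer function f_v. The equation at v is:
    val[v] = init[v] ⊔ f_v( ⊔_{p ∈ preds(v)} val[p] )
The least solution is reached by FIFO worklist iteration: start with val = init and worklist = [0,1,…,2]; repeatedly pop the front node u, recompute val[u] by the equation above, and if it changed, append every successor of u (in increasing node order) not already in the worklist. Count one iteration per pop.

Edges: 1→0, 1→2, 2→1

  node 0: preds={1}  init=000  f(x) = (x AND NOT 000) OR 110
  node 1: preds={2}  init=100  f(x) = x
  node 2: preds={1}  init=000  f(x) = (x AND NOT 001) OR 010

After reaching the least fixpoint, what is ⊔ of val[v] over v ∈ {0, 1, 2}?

Iteration log — 6 steps:
  step 1. node 0  ⊔preds=100  new=110  old=000  +wl: 
  step 2. node 1  ⊔preds=000  new=100  stable
  step 3. node 2  ⊔preds=100  new=110  old=000  +wl: 1
  step 4. node 1  ⊔preds=110  new=110  old=100  +wl: 0,2
  step 5. node 0  ⊔preds=110  new=110  stable
  step 6. node 2  ⊔preds=110  new=110  stable

Least fixpoint reached:
  node 0: 110
  node 1: 110
  node 2: 110

110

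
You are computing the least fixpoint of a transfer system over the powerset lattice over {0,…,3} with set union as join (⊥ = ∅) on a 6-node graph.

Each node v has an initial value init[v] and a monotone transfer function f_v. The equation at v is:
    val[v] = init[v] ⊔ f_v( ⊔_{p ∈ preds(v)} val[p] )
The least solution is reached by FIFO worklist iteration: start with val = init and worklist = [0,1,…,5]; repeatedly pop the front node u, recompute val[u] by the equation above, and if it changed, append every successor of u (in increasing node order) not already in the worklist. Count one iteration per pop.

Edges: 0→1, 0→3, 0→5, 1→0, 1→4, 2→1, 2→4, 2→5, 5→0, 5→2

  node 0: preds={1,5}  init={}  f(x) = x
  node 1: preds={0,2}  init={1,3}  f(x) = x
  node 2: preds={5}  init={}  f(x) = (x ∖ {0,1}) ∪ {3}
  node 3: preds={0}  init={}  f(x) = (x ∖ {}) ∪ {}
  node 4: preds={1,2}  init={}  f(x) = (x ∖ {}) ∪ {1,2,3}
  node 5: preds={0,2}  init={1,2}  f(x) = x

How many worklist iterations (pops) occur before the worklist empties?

Worklist (9 pops):
  #1 pop 0: in={1,2,3} → {1,2,3} (was {}); enqueue []
  #2 pop 1: in={1,2,3} → {1,2,3} (was {1,3}); enqueue [0]
  #3 pop 2: in={1,2} → {2,3} (was {}); enqueue [1]
  #4 pop 3: in={1,2,3} → {1,2,3} (was {}); enqueue []
  #5 pop 4: in={1,2,3} → {1,2,3} (was {}); enqueue []
  #6 pop 5: in={1,2,3} → {1,2,3} (was {1,2}); enqueue [2]
  #7 pop 0: in={1,2,3} → {1,2,3} (no change)
  #8 pop 1: in={1,2,3} → {1,2,3} (no change)
  #9 pop 2: in={1,2,3} → {2,3} (no change)

Fixpoint:
  val[0] = {1,2,3}
  val[1] = {1,2,3}
  val[2] = {2,3}
  val[3] = {1,2,3}
  val[4] = {1,2,3}
  val[5] = {1,2,3}

9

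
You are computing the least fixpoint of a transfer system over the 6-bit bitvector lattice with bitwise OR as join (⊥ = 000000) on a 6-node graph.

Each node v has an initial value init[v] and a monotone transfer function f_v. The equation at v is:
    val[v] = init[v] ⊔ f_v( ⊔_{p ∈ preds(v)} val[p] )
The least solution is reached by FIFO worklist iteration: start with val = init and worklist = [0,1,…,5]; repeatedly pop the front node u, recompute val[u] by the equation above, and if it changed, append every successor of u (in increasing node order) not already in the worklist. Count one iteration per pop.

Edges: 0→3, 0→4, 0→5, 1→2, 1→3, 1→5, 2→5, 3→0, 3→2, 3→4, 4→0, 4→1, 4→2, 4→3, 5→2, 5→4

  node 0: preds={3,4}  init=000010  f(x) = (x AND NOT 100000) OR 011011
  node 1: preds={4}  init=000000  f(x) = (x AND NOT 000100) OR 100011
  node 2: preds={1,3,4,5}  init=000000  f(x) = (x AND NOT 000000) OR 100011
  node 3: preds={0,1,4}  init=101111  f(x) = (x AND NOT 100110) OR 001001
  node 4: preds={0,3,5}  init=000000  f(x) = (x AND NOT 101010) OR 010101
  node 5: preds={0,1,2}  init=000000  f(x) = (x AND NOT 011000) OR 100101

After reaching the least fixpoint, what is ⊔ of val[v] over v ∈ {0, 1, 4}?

Trace (13 dequeues):
  [1] u=0 | in 101111 | out 011111 | prev 000010 | push {}
  [2] u=1 | in 000000 | out 100011 | prev 000000 | push {}
  [3] u=2 | in 101111 | out 101111 | prev 000000 | push {}
  [4] u=3 | in 111111 | out 111111 | prev 101111 | push {0,2}
  [5] u=4 | in 111111 | out 010101 | prev 000000 | push {1,3}
  [6] u=5 | in 111111 | out 100111 | prev 000000 | push {4}
  [7] u=0 | in 111111 | out 011111 | ==
  [8] u=2 | in 111111 | out 111111 | prev 101111 | push {5}
  [9] u=1 | in 010101 | out 110011 | prev 100011 | push {2}
  [10] u=3 | in 111111 | out 111111 | ==
  [11] u=4 | in 111111 | out 010101 | ==
  [12] u=5 | in 111111 | out 100111 | ==
  [13] u=2 | in 111111 | out 111111 | ==

Converged values:
  [0] 011111
  [1] 110011
  [2] 111111
  [3] 111111
  [4] 010101
  [5] 100111

111111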